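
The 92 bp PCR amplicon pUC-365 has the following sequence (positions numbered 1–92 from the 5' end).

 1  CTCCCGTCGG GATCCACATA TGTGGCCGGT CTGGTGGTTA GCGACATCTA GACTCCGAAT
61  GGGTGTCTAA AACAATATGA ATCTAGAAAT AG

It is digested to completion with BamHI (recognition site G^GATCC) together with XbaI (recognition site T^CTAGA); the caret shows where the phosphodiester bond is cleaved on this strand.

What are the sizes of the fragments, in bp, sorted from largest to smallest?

37, 35, 10, 10 bp

The BamHI site (GGATCC) starts at position 10.
BamHI cuts after the first base of each site, so after position 10.
XbaI sites (TCTAGA) start at positions 47, 82.
XbaI cuts after the first base of each site, so after positions 47, 82.
Combined cut positions: 10, 47, 82.
Linear molecule, 3 cuts → 4 fragments:
  1–10 → 10 bp
  11–47 → 37 bp
  48–82 → 35 bp
  83–92 → 10 bp
Sorted largest to smallest: 37, 35, 10, 10 bp.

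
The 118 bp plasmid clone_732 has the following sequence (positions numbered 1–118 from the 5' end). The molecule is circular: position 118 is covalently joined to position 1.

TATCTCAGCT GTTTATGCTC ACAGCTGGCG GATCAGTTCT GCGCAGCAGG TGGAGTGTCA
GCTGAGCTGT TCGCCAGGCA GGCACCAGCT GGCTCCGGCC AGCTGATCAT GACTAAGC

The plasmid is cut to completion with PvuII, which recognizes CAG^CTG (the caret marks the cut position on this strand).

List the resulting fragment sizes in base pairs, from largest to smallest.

37, 27, 24, 16, 14 bp

PvuII sites (CAGCTG) start at positions 6, 22, 59, 86, 100.
PvuII cuts after base 3 of each site, so after positions 8, 24, 61, 88, 102.
Circular molecule, 5 cuts → 5 fragments:
  9–24 → 16 bp
  25–61 → 37 bp
  62–88 → 27 bp
  89–102 → 14 bp
  103–118 then 1–8 → 16 + 8 = 24 bp
Sorted largest to smallest: 37, 27, 24, 16, 14 bp.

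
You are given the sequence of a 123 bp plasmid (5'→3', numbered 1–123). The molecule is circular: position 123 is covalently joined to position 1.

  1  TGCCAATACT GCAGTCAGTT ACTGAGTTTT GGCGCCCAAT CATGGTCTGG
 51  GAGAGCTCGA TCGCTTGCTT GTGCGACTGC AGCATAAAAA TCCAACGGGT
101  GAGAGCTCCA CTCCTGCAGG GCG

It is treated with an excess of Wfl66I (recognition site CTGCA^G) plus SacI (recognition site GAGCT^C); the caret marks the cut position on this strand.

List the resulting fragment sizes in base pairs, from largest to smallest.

44, 26, 24, 18, 11 bp

Wfl66I sites (CTGCAG) start at positions 9, 77, 114.
Wfl66I cuts after base 5 of each site (before the last base), so after positions 13, 81, 118.
SacI sites (GAGCTC) start at positions 53, 103.
SacI cuts after base 5 of each site (before the last base), so after positions 57, 107.
Combined cut positions: 13, 57, 81, 107, 118.
Circular molecule, 5 cuts → 5 fragments:
  14–57 → 44 bp
  58–81 → 24 bp
  82–107 → 26 bp
  108–118 → 11 bp
  119–123 then 1–13 → 5 + 13 = 18 bp
Sorted largest to smallest: 44, 26, 24, 18, 11 bp.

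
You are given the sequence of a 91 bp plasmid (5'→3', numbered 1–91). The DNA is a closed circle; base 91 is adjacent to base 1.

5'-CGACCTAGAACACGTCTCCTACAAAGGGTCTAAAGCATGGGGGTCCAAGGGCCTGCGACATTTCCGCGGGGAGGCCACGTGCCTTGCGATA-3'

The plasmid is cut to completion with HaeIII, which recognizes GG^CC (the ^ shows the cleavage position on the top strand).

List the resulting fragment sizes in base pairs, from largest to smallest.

68, 23 bp

HaeIII sites (GGCC) start at positions 50, 73.
HaeIII cuts after base 2 of each site, so after positions 51, 74.
Circular molecule, 2 cuts → 2 fragments:
  52–74 → 23 bp
  75–91 then 1–51 → 17 + 51 = 68 bp
Sorted largest to smallest: 68, 23 bp.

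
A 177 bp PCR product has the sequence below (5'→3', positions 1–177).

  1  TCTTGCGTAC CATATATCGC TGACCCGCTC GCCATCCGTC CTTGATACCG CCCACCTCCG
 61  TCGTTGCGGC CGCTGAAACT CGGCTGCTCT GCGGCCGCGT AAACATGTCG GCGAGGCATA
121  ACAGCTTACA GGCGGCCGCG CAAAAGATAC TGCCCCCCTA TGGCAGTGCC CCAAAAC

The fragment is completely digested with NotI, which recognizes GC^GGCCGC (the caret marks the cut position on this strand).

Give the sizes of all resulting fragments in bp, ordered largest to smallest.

NotI sites (GCGGCCGC) start at positions 66, 91, 132.
NotI cuts after base 2 of each site, so after positions 67, 92, 133.
Linear molecule, 3 cuts → 4 fragments:
  1–67 → 67 bp
  68–92 → 25 bp
  93–133 → 41 bp
  134–177 → 44 bp
Sorted largest to smallest: 67, 44, 41, 25 bp.

67, 44, 41, 25 bp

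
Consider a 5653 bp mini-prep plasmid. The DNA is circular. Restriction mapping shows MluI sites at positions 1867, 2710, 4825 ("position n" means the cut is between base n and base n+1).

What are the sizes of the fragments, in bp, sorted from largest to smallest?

2695, 2115, 843 bp

Circular molecule, 3 cuts → 3 fragments:
  2710 − 1867 = 843 bp
  4825 − 2710 = 2115 bp
  wrap: 5653 − 4825 + 1867 = 2695 bp
Sorted largest to smallest: 2695, 2115, 843 bp.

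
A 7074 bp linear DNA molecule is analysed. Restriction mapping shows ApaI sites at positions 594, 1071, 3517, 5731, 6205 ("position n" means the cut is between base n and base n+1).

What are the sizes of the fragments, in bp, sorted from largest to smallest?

Linear molecule, 5 cuts → 6 fragments:
  594 − 0 = 594 bp
  1071 − 594 = 477 bp
  3517 − 1071 = 2446 bp
  5731 − 3517 = 2214 bp
  6205 − 5731 = 474 bp
  7074 − 6205 = 869 bp
Sorted largest to smallest: 2446, 2214, 869, 594, 477, 474 bp.

2446, 2214, 869, 594, 477, 474 bp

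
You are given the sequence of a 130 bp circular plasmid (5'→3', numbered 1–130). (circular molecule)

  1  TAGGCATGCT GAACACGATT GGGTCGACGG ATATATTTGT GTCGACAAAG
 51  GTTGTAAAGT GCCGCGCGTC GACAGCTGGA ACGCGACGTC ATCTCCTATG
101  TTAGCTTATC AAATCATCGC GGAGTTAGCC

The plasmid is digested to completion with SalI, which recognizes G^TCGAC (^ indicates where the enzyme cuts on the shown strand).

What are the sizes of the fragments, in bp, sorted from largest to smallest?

85, 27, 18 bp

SalI sites (GTCGAC) start at positions 23, 41, 68.
SalI cuts after the first base of each site, so after positions 23, 41, 68.
Circular molecule, 3 cuts → 3 fragments:
  24–41 → 18 bp
  42–68 → 27 bp
  69–130 then 1–23 → 62 + 23 = 85 bp
Sorted largest to smallest: 85, 27, 18 bp.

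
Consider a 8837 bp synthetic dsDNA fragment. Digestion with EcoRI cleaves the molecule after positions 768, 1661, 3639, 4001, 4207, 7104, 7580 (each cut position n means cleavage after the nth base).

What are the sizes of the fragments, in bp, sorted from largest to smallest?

2897, 1978, 1257, 893, 768, 476, 362, 206 bp

Linear molecule, 7 cuts → 8 fragments:
  768 − 0 = 768 bp
  1661 − 768 = 893 bp
  3639 − 1661 = 1978 bp
  4001 − 3639 = 362 bp
  4207 − 4001 = 206 bp
  7104 − 4207 = 2897 bp
  7580 − 7104 = 476 bp
  8837 − 7580 = 1257 bp
Sorted largest to smallest: 2897, 1978, 1257, 893, 768, 476, 362, 206 bp.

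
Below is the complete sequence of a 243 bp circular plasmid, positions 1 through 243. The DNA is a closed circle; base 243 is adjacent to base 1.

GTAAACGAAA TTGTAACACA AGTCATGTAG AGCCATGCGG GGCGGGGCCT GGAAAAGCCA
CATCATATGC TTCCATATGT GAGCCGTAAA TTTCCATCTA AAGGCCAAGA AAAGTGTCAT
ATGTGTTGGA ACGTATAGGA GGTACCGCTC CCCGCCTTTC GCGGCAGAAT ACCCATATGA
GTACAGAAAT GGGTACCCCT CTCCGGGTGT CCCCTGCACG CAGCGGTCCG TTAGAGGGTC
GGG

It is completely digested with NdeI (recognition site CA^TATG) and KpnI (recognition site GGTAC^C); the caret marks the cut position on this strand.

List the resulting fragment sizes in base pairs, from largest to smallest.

NdeI sites (CATATG) start at positions 64, 74, 118, 174.
NdeI cuts after base 2 of each site, so after positions 65, 75, 119, 175.
KpnI sites (GGTACC) start at positions 141, 192.
KpnI cuts after base 5 of each site (before the last base), so after positions 145, 196.
Combined cut positions: 65, 75, 119, 145, 175, 196.
Circular molecule, 6 cuts → 6 fragments:
  66–75 → 10 bp
  76–119 → 44 bp
  120–145 → 26 bp
  146–175 → 30 bp
  176–196 → 21 bp
  197–243 then 1–65 → 47 + 65 = 112 bp
Sorted largest to smallest: 112, 44, 30, 26, 21, 10 bp.

112, 44, 30, 26, 21, 10 bp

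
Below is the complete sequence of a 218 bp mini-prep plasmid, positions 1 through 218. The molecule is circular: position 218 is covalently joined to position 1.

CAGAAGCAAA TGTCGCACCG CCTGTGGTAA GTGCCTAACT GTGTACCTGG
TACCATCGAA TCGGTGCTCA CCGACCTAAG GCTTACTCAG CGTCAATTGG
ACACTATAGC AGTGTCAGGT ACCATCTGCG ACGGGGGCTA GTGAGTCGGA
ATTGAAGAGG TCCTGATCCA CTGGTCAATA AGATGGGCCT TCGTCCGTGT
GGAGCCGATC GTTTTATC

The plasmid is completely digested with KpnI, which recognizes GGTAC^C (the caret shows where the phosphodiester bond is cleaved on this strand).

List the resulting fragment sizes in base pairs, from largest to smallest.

149, 69 bp

KpnI sites (GGTACC) start at positions 49, 118.
KpnI cuts after base 5 of each site (before the last base), so after positions 53, 122.
Circular molecule, 2 cuts → 2 fragments:
  54–122 → 69 bp
  123–218 then 1–53 → 96 + 53 = 149 bp
Sorted largest to smallest: 149, 69 bp.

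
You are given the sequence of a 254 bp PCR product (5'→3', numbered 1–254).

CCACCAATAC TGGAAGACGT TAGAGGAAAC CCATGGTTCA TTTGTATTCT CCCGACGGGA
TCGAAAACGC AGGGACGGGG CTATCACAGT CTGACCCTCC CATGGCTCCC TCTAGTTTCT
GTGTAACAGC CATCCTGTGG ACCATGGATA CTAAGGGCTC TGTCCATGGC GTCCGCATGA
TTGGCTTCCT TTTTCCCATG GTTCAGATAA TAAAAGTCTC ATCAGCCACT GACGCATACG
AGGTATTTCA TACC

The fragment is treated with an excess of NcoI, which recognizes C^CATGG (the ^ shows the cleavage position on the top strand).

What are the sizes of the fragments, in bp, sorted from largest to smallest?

69, 58, 42, 32, 31, 22 bp

NcoI sites (CCATGG) start at positions 31, 100, 142, 164, 196.
NcoI cuts after the first base of each site, so after positions 31, 100, 142, 164, 196.
Linear molecule, 5 cuts → 6 fragments:
  1–31 → 31 bp
  32–100 → 69 bp
  101–142 → 42 bp
  143–164 → 22 bp
  165–196 → 32 bp
  197–254 → 58 bp
Sorted largest to smallest: 69, 58, 42, 32, 31, 22 bp.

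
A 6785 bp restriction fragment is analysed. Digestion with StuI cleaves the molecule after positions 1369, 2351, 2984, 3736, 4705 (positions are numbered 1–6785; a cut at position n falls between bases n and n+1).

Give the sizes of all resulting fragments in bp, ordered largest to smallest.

2080, 1369, 982, 969, 752, 633 bp

Linear molecule, 5 cuts → 6 fragments:
  1369 − 0 = 1369 bp
  2351 − 1369 = 982 bp
  2984 − 2351 = 633 bp
  3736 − 2984 = 752 bp
  4705 − 3736 = 969 bp
  6785 − 4705 = 2080 bp
Sorted largest to smallest: 2080, 1369, 982, 969, 752, 633 bp.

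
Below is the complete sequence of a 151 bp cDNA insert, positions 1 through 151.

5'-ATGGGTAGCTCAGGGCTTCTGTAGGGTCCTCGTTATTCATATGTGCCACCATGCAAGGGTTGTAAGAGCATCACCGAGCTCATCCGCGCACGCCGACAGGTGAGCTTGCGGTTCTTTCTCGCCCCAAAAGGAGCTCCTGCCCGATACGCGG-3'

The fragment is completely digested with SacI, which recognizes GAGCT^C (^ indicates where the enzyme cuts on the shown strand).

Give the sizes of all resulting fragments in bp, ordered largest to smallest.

80, 55, 16 bp

SacI sites (GAGCTC) start at positions 76, 131.
SacI cuts after base 5 of each site (before the last base), so after positions 80, 135.
Linear molecule, 2 cuts → 3 fragments:
  1–80 → 80 bp
  81–135 → 55 bp
  136–151 → 16 bp
Sorted largest to smallest: 80, 55, 16 bp.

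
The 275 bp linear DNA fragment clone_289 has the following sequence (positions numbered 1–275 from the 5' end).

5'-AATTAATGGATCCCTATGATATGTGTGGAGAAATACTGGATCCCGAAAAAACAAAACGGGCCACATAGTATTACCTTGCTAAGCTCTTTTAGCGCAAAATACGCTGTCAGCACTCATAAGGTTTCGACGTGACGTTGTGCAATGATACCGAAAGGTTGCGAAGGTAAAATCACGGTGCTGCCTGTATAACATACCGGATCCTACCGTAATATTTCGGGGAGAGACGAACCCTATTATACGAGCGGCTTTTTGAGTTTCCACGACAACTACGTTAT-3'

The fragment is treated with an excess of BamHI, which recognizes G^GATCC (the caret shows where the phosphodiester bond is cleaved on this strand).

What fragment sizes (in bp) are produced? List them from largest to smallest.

158, 79, 30, 8 bp

BamHI sites (GGATCC) start at positions 8, 38, 196.
BamHI cuts after the first base of each site, so after positions 8, 38, 196.
Linear molecule, 3 cuts → 4 fragments:
  1–8 → 8 bp
  9–38 → 30 bp
  39–196 → 158 bp
  197–275 → 79 bp
Sorted largest to smallest: 158, 79, 30, 8 bp.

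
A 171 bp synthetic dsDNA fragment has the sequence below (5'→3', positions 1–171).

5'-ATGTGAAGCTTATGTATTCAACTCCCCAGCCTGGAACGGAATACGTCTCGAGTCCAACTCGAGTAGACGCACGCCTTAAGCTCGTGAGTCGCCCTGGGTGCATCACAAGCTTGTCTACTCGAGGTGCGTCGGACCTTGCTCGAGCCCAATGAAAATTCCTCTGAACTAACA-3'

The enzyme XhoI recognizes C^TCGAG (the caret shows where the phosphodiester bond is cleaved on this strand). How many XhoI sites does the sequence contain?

4

CTCGAG occurs starting at positions 47, 58, 118, 139.
XhoI cuts at 4 sites.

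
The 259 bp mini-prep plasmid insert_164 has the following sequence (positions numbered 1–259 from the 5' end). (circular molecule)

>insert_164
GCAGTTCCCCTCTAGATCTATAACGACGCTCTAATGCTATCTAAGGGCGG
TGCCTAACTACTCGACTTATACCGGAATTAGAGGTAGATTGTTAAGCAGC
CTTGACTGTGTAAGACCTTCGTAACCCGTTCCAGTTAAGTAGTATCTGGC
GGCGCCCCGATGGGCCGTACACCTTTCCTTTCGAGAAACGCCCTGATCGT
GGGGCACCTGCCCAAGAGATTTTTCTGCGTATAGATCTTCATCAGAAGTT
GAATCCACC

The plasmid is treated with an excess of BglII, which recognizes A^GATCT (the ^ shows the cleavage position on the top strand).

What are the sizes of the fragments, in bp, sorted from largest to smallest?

BglII sites (AGATCT) start at positions 14, 233.
BglII cuts after the first base of each site, so after positions 14, 233.
Circular molecule, 2 cuts → 2 fragments:
  15–233 → 219 bp
  234–259 then 1–14 → 26 + 14 = 40 bp
Sorted largest to smallest: 219, 40 bp.

219, 40 bp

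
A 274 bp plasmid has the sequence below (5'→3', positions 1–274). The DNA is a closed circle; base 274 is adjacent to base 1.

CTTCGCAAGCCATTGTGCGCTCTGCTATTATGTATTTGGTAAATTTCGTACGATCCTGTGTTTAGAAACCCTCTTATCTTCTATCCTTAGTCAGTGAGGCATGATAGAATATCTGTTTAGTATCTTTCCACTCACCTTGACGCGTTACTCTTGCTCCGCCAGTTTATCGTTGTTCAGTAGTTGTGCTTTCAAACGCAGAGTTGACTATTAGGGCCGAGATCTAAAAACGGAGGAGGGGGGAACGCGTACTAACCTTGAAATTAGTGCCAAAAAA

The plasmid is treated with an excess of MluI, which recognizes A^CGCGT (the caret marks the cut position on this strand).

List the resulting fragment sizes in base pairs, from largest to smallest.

MluI sites (ACGCGT) start at positions 140, 242.
MluI cuts after the first base of each site, so after positions 140, 242.
Circular molecule, 2 cuts → 2 fragments:
  141–242 → 102 bp
  243–274 then 1–140 → 32 + 140 = 172 bp
Sorted largest to smallest: 172, 102 bp.

172, 102 bp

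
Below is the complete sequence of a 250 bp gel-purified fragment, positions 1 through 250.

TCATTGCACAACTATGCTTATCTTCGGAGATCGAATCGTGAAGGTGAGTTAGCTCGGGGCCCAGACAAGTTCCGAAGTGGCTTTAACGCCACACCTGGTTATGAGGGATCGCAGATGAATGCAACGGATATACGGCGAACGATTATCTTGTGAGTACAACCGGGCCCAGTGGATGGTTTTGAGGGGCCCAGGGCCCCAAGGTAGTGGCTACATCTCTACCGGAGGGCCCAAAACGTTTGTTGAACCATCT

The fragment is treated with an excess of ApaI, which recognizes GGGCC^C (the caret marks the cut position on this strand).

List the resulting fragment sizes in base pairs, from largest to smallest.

105, 61, 33, 22, 22, 7 bp

ApaI sites (GGGCCC) start at positions 57, 162, 184, 191, 224.
ApaI cuts after base 5 of each site (before the last base), so after positions 61, 166, 188, 195, 228.
Linear molecule, 5 cuts → 6 fragments:
  1–61 → 61 bp
  62–166 → 105 bp
  167–188 → 22 bp
  189–195 → 7 bp
  196–228 → 33 bp
  229–250 → 22 bp
Sorted largest to smallest: 105, 61, 33, 22, 22, 7 bp.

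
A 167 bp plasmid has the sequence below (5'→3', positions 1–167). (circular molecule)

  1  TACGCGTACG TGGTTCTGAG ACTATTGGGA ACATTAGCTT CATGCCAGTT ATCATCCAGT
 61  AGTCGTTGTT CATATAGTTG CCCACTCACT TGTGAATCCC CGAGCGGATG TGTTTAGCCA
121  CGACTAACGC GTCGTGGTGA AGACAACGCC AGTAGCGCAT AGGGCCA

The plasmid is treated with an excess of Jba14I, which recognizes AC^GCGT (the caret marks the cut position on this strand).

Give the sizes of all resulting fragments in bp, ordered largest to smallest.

Jba14I sites (ACGCGT) start at positions 2, 127.
Jba14I cuts after base 2 of each site, so after positions 3, 128.
Circular molecule, 2 cuts → 2 fragments:
  4–128 → 125 bp
  129–167 then 1–3 → 39 + 3 = 42 bp
Sorted largest to smallest: 125, 42 bp.

125, 42 bp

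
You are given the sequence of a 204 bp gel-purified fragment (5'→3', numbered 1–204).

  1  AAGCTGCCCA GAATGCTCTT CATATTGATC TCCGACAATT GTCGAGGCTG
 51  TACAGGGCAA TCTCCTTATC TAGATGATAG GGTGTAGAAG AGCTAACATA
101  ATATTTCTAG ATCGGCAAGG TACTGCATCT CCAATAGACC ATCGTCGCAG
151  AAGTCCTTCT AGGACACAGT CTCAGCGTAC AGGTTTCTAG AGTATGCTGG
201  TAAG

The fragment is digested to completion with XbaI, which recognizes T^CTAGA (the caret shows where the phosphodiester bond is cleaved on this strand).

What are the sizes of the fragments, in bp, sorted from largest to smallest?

80, 69, 37, 18 bp

XbaI sites (TCTAGA) start at positions 69, 106, 186.
XbaI cuts after the first base of each site, so after positions 69, 106, 186.
Linear molecule, 3 cuts → 4 fragments:
  1–69 → 69 bp
  70–106 → 37 bp
  107–186 → 80 bp
  187–204 → 18 bp
Sorted largest to smallest: 80, 69, 37, 18 bp.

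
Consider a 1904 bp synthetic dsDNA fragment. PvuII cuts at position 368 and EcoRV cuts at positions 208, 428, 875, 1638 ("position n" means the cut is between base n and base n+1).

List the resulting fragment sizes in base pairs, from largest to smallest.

763, 447, 266, 208, 160, 60 bp

Combined cut positions (sorted): 208, 368, 428, 875, 1638.
Linear molecule, 5 cuts → 6 fragments:
  208 − 0 = 208 bp
  368 − 208 = 160 bp
  428 − 368 = 60 bp
  875 − 428 = 447 bp
  1638 − 875 = 763 bp
  1904 − 1638 = 266 bp
Sorted largest to smallest: 763, 447, 266, 208, 160, 60 bp.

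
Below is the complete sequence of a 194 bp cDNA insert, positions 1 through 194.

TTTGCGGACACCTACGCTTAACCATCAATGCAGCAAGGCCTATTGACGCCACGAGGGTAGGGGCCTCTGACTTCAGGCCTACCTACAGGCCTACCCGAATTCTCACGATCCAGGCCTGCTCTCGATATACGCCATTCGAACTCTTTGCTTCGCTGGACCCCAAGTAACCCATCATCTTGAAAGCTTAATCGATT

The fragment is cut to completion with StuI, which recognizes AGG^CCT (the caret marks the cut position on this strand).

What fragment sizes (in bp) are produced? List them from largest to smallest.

StuI sites (AGGCCT) start at positions 36, 75, 87, 112.
StuI cuts after base 3 of each site, so after positions 38, 77, 89, 114.
Linear molecule, 4 cuts → 5 fragments:
  1–38 → 38 bp
  39–77 → 39 bp
  78–89 → 12 bp
  90–114 → 25 bp
  115–194 → 80 bp
Sorted largest to smallest: 80, 39, 38, 25, 12 bp.

80, 39, 38, 25, 12 bp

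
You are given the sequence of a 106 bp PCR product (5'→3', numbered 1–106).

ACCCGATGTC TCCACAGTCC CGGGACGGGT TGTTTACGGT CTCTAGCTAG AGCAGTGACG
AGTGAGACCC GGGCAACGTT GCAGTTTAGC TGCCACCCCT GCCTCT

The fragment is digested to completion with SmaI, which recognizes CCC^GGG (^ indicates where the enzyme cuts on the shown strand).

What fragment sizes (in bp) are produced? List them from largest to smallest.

SmaI sites (CCCGGG) start at positions 19, 68.
SmaI cuts after base 3 of each site, so after positions 21, 70.
Linear molecule, 2 cuts → 3 fragments:
  1–21 → 21 bp
  22–70 → 49 bp
  71–106 → 36 bp
Sorted largest to smallest: 49, 36, 21 bp.

49, 36, 21 bp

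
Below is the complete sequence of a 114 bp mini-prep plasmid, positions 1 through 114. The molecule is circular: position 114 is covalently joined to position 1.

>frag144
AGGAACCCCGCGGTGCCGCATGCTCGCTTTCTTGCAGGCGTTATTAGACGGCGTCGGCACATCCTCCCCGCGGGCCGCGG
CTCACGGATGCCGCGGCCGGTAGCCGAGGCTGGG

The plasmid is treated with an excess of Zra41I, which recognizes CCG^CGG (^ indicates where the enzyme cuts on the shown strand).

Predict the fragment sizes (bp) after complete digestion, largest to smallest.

60, 31, 16, 7 bp

Zra41I sites (CCGCGG) start at positions 8, 68, 75, 91.
Zra41I cuts after base 3 of each site, so after positions 10, 70, 77, 93.
Circular molecule, 4 cuts → 4 fragments:
  11–70 → 60 bp
  71–77 → 7 bp
  78–93 → 16 bp
  94–114 then 1–10 → 21 + 10 = 31 bp
Sorted largest to smallest: 60, 31, 16, 7 bp.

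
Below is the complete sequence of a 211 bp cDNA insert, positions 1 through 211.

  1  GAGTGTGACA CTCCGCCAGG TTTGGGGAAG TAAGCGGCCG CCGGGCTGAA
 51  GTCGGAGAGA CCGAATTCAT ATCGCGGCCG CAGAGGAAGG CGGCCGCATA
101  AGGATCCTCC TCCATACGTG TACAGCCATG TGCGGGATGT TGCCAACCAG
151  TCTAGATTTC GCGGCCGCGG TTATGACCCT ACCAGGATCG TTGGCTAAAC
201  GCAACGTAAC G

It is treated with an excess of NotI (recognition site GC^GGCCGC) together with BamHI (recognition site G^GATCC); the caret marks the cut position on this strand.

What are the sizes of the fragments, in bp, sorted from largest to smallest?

60, 49, 40, 35, 16, 11 bp

NotI sites (GCGGCCGC) start at positions 34, 74, 90, 161.
NotI cuts after base 2 of each site, so after positions 35, 75, 91, 162.
The BamHI site (GGATCC) starts at position 102.
BamHI cuts after the first base of each site, so after position 102.
Combined cut positions: 35, 75, 91, 102, 162.
Linear molecule, 5 cuts → 6 fragments:
  1–35 → 35 bp
  36–75 → 40 bp
  76–91 → 16 bp
  92–102 → 11 bp
  103–162 → 60 bp
  163–211 → 49 bp
Sorted largest to smallest: 60, 49, 40, 35, 16, 11 bp.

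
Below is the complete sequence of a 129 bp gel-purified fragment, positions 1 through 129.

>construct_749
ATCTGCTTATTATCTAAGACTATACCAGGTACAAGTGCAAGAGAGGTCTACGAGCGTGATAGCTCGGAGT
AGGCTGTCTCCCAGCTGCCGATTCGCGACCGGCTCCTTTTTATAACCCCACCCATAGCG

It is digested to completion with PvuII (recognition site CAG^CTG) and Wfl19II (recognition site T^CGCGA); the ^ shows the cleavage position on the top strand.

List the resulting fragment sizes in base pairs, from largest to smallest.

84, 36, 9 bp

The PvuII site (CAGCTG) starts at position 82.
PvuII cuts after base 3 of each site, so after position 84.
The Wfl19II site (TCGCGA) starts at position 93.
Wfl19II cuts after the first base of each site, so after position 93.
Combined cut positions: 84, 93.
Linear molecule, 2 cuts → 3 fragments:
  1–84 → 84 bp
  85–93 → 9 bp
  94–129 → 36 bp
Sorted largest to smallest: 84, 36, 9 bp.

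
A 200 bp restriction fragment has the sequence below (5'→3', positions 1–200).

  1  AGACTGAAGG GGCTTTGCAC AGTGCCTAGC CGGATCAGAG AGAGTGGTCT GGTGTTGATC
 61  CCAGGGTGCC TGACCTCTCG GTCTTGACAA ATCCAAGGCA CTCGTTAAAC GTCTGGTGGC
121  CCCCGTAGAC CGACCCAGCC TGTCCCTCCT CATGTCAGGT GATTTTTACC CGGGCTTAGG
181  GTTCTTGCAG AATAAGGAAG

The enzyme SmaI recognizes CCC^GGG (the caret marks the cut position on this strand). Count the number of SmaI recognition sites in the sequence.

1

CCCGGG occurs starting at position 169.
SmaI cuts at 1 site.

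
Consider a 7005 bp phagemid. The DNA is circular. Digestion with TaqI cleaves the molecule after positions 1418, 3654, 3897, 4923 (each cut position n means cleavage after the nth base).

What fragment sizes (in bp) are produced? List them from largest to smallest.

3500, 2236, 1026, 243 bp

Circular molecule, 4 cuts → 4 fragments:
  3654 − 1418 = 2236 bp
  3897 − 3654 = 243 bp
  4923 − 3897 = 1026 bp
  wrap: 7005 − 4923 + 1418 = 3500 bp
Sorted largest to smallest: 3500, 2236, 1026, 243 bp.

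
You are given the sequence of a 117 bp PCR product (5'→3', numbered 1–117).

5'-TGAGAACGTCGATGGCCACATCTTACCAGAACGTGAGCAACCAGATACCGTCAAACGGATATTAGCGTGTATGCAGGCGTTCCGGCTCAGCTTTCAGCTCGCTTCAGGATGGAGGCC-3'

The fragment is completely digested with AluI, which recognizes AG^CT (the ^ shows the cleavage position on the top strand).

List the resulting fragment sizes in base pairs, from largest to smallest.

AluI sites (AGCT) start at positions 89, 96.
AluI cuts after base 2 of each site, so after positions 90, 97.
Linear molecule, 2 cuts → 3 fragments:
  1–90 → 90 bp
  91–97 → 7 bp
  98–117 → 20 bp
Sorted largest to smallest: 90, 20, 7 bp.

90, 20, 7 bp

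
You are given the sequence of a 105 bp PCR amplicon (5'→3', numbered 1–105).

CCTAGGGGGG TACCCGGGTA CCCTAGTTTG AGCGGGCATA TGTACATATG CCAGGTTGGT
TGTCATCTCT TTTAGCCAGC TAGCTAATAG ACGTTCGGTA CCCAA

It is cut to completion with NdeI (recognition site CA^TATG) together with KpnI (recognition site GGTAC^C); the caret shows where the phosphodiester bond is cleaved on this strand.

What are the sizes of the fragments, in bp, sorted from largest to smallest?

NdeI sites (CATATG) start at positions 37, 45.
NdeI cuts after base 2 of each site, so after positions 38, 46.
KpnI sites (GGTACC) start at positions 9, 17, 97.
KpnI cuts after base 5 of each site (before the last base), so after positions 13, 21, 101.
Combined cut positions: 13, 21, 38, 46, 101.
Linear molecule, 5 cuts → 6 fragments:
  1–13 → 13 bp
  14–21 → 8 bp
  22–38 → 17 bp
  39–46 → 8 bp
  47–101 → 55 bp
  102–105 → 4 bp
Sorted largest to smallest: 55, 17, 13, 8, 8, 4 bp.

55, 17, 13, 8, 8, 4 bp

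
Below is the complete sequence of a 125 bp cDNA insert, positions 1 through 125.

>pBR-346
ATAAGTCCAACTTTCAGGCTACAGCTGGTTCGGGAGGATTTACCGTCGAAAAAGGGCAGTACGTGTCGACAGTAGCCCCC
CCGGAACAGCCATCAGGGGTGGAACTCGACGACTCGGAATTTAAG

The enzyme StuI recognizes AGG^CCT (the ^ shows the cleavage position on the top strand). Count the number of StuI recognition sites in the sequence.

0

No occurrence of AGGCCT is present in the sequence.
StuI does not cut: 0 sites.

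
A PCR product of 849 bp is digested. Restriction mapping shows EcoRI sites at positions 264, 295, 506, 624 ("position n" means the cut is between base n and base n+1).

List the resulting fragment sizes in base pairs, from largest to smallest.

264, 225, 211, 118, 31 bp

Linear molecule, 4 cuts → 5 fragments:
  264 − 0 = 264 bp
  295 − 264 = 31 bp
  506 − 295 = 211 bp
  624 − 506 = 118 bp
  849 − 624 = 225 bp
Sorted largest to smallest: 264, 225, 211, 118, 31 bp.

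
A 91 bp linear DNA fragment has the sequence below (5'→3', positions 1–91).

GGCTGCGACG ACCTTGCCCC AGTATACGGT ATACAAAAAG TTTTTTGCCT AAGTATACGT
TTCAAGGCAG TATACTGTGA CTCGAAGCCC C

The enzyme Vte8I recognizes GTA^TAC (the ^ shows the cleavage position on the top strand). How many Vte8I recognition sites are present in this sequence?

4

GTATAC occurs starting at positions 22, 29, 53, 70.
Vte8I cuts at 4 sites.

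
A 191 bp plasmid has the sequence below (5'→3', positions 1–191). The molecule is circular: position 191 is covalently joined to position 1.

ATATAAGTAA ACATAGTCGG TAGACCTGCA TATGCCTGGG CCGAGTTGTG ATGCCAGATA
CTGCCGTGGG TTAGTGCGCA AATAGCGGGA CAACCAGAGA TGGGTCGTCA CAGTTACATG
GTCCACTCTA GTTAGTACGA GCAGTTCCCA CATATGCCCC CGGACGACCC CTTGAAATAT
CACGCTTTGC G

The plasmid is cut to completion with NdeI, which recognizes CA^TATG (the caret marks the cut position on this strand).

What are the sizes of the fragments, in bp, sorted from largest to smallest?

122, 69 bp

NdeI sites (CATATG) start at positions 29, 151.
NdeI cuts after base 2 of each site, so after positions 30, 152.
Circular molecule, 2 cuts → 2 fragments:
  31–152 → 122 bp
  153–191 then 1–30 → 39 + 30 = 69 bp
Sorted largest to smallest: 122, 69 bp.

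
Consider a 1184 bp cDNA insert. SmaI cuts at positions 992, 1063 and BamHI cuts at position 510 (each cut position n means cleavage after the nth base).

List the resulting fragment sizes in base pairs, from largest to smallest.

Combined cut positions (sorted): 510, 992, 1063.
Linear molecule, 3 cuts → 4 fragments:
  510 − 0 = 510 bp
  992 − 510 = 482 bp
  1063 − 992 = 71 bp
  1184 − 1063 = 121 bp
Sorted largest to smallest: 510, 482, 121, 71 bp.

510, 482, 121, 71 bp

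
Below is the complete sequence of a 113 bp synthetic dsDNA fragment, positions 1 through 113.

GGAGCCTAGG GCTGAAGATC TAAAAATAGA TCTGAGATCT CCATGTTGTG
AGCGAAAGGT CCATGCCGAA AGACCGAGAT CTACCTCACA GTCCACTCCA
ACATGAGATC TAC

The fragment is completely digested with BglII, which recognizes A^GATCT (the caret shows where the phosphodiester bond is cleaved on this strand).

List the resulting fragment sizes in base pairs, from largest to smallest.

42, 29, 16, 12, 7, 7 bp

BglII sites (AGATCT) start at positions 16, 28, 35, 77, 106.
BglII cuts after the first base of each site, so after positions 16, 28, 35, 77, 106.
Linear molecule, 5 cuts → 6 fragments:
  1–16 → 16 bp
  17–28 → 12 bp
  29–35 → 7 bp
  36–77 → 42 bp
  78–106 → 29 bp
  107–113 → 7 bp
Sorted largest to smallest: 42, 29, 16, 12, 7, 7 bp.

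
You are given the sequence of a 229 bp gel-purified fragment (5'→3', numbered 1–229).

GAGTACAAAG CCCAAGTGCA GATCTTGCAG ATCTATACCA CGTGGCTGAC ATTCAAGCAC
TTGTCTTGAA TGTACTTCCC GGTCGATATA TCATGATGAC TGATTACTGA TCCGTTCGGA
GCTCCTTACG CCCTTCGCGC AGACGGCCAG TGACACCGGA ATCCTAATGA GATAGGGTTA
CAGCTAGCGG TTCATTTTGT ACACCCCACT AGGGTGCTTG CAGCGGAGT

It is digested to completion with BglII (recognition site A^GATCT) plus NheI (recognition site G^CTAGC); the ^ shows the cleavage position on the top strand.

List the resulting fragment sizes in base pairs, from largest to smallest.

BglII sites (AGATCT) start at positions 20, 29.
BglII cuts after the first base of each site, so after positions 20, 29.
The NheI site (GCTAGC) starts at position 183.
NheI cuts after the first base of each site, so after position 183.
Combined cut positions: 20, 29, 183.
Linear molecule, 3 cuts → 4 fragments:
  1–20 → 20 bp
  21–29 → 9 bp
  30–183 → 154 bp
  184–229 → 46 bp
Sorted largest to smallest: 154, 46, 20, 9 bp.

154, 46, 20, 9 bp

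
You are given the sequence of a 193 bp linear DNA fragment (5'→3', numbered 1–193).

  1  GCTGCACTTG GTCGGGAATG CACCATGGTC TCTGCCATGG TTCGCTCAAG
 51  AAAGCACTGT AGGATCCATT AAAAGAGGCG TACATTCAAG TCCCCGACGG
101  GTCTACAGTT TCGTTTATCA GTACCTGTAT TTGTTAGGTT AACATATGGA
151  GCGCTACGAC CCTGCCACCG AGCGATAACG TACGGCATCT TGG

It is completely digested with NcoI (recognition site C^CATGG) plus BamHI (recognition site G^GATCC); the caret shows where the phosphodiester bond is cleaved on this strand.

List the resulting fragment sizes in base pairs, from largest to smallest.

NcoI sites (CCATGG) start at positions 23, 35.
NcoI cuts after the first base of each site, so after positions 23, 35.
The BamHI site (GGATCC) starts at position 62.
BamHI cuts after the first base of each site, so after position 62.
Combined cut positions: 23, 35, 62.
Linear molecule, 3 cuts → 4 fragments:
  1–23 → 23 bp
  24–35 → 12 bp
  36–62 → 27 bp
  63–193 → 131 bp
Sorted largest to smallest: 131, 27, 23, 12 bp.

131, 27, 23, 12 bp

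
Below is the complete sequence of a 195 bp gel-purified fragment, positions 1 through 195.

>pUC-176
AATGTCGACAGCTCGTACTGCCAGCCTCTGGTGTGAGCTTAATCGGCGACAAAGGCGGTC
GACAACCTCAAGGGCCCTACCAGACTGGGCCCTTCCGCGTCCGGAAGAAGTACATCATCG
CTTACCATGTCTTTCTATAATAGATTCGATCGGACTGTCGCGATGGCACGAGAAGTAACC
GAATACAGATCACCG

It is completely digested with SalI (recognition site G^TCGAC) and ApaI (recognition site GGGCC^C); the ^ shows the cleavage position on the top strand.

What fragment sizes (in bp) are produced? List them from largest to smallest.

SalI sites (GTCGAC) start at positions 4, 58.
SalI cuts after the first base of each site, so after positions 4, 58.
ApaI sites (GGGCCC) start at positions 72, 87.
ApaI cuts after base 5 of each site (before the last base), so after positions 76, 91.
Combined cut positions: 4, 58, 76, 91.
Linear molecule, 4 cuts → 5 fragments:
  1–4 → 4 bp
  5–58 → 54 bp
  59–76 → 18 bp
  77–91 → 15 bp
  92–195 → 104 bp
Sorted largest to smallest: 104, 54, 18, 15, 4 bp.

104, 54, 18, 15, 4 bp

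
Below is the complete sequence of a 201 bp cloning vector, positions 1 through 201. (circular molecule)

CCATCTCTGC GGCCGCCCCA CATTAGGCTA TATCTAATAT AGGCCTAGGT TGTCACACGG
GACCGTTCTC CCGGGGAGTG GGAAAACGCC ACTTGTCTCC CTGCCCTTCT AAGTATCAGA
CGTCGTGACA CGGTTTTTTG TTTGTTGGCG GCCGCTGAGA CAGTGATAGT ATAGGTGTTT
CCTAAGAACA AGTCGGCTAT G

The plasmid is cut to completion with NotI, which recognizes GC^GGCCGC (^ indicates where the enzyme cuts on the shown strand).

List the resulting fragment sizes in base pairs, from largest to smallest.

NotI sites (GCGGCCGC) start at positions 9, 148.
NotI cuts after base 2 of each site, so after positions 10, 149.
Circular molecule, 2 cuts → 2 fragments:
  11–149 → 139 bp
  150–201 then 1–10 → 52 + 10 = 62 bp
Sorted largest to smallest: 139, 62 bp.

139, 62 bp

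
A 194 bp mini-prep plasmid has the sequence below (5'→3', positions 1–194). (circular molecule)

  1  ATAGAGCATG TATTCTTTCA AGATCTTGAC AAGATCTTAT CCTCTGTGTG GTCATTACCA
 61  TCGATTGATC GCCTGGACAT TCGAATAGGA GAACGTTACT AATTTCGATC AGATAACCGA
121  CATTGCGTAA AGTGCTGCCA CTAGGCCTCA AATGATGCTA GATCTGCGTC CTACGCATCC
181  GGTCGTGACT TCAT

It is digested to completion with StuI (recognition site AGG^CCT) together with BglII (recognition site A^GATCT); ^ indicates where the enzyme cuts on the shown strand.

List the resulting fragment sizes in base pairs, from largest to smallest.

The StuI site (AGGCCT) starts at position 143.
StuI cuts after base 3 of each site, so after position 145.
BglII sites (AGATCT) start at positions 21, 32, 160.
BglII cuts after the first base of each site, so after positions 21, 32, 160.
Combined cut positions: 21, 32, 145, 160.
Circular molecule, 4 cuts → 4 fragments:
  22–32 → 11 bp
  33–145 → 113 bp
  146–160 → 15 bp
  161–194 then 1–21 → 34 + 21 = 55 bp
Sorted largest to smallest: 113, 55, 15, 11 bp.

113, 55, 15, 11 bp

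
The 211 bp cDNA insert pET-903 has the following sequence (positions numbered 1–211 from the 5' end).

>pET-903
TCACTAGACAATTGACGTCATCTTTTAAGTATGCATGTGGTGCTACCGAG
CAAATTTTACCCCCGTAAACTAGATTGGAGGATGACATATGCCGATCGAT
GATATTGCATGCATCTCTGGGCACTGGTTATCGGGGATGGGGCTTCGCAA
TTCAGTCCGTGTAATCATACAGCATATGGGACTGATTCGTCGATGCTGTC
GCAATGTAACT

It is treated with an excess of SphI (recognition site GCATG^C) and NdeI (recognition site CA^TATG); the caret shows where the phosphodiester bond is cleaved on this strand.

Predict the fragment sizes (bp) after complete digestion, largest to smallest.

The SphI site (GCATGC) starts at position 107.
SphI cuts after base 5 of each site (before the last base), so after position 111.
NdeI sites (CATATG) start at positions 86, 173.
NdeI cuts after base 2 of each site, so after positions 87, 174.
Combined cut positions: 87, 111, 174.
Linear molecule, 3 cuts → 4 fragments:
  1–87 → 87 bp
  88–111 → 24 bp
  112–174 → 63 bp
  175–211 → 37 bp
Sorted largest to smallest: 87, 63, 37, 24 bp.

87, 63, 37, 24 bp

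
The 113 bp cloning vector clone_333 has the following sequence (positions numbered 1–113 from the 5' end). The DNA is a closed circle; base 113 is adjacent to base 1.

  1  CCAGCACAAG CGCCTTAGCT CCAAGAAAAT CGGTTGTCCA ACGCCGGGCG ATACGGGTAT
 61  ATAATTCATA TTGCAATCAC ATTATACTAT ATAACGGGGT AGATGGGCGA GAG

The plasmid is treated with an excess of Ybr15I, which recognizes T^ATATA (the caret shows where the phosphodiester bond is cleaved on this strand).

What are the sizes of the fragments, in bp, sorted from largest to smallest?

Ybr15I sites (TATATA) start at positions 58, 88.
Ybr15I cuts after the first base of each site, so after positions 58, 88.
Circular molecule, 2 cuts → 2 fragments:
  59–88 → 30 bp
  89–113 then 1–58 → 25 + 58 = 83 bp
Sorted largest to smallest: 83, 30 bp.

83, 30 bp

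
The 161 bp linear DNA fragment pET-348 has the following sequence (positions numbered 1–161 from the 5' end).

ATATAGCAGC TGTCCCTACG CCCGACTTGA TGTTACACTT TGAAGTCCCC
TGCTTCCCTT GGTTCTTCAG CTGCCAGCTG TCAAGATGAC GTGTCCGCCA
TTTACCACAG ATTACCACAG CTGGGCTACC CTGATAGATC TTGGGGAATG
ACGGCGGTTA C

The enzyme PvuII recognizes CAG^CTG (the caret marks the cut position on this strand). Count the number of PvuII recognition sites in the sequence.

4

CAGCTG occurs starting at positions 7, 68, 75, 118.
PvuII cuts at 4 sites.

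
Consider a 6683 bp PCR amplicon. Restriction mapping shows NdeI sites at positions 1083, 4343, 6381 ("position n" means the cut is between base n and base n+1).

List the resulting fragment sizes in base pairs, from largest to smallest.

Linear molecule, 3 cuts → 4 fragments:
  1083 − 0 = 1083 bp
  4343 − 1083 = 3260 bp
  6381 − 4343 = 2038 bp
  6683 − 6381 = 302 bp
Sorted largest to smallest: 3260, 2038, 1083, 302 bp.

3260, 2038, 1083, 302 bp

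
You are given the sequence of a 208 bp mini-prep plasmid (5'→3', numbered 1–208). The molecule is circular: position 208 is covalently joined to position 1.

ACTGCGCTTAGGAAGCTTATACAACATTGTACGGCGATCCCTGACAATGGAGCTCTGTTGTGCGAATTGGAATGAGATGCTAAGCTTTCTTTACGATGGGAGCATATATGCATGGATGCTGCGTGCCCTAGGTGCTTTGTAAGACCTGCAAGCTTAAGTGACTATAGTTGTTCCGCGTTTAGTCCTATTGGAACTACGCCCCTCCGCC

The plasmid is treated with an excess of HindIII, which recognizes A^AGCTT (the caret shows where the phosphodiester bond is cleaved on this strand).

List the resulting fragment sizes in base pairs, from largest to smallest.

71, 69, 68 bp

HindIII sites (AAGCTT) start at positions 13, 82, 150.
HindIII cuts after the first base of each site, so after positions 13, 82, 150.
Circular molecule, 3 cuts → 3 fragments:
  14–82 → 69 bp
  83–150 → 68 bp
  151–208 then 1–13 → 58 + 13 = 71 bp
Sorted largest to smallest: 71, 69, 68 bp.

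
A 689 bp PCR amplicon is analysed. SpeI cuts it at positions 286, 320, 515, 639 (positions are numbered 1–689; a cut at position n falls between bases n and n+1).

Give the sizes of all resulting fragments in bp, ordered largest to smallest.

Linear molecule, 4 cuts → 5 fragments:
  286 − 0 = 286 bp
  320 − 286 = 34 bp
  515 − 320 = 195 bp
  639 − 515 = 124 bp
  689 − 639 = 50 bp
Sorted largest to smallest: 286, 195, 124, 50, 34 bp.

286, 195, 124, 50, 34 bp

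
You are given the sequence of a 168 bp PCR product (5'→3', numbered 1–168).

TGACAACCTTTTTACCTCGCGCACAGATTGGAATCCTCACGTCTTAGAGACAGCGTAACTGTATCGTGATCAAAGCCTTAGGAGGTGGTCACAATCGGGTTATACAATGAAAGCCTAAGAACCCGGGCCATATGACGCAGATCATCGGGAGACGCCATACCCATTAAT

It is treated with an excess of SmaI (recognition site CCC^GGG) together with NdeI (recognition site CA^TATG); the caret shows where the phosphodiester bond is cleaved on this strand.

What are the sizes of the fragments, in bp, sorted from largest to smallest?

The SmaI site (CCCGGG) starts at position 122.
SmaI cuts after base 3 of each site, so after position 124.
The NdeI site (CATATG) starts at position 129.
NdeI cuts after base 2 of each site, so after position 130.
Combined cut positions: 124, 130.
Linear molecule, 2 cuts → 3 fragments:
  1–124 → 124 bp
  125–130 → 6 bp
  131–168 → 38 bp
Sorted largest to smallest: 124, 38, 6 bp.

124, 38, 6 bp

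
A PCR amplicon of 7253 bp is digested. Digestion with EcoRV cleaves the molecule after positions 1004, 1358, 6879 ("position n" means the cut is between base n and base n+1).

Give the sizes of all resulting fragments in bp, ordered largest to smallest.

Linear molecule, 3 cuts → 4 fragments:
  1004 − 0 = 1004 bp
  1358 − 1004 = 354 bp
  6879 − 1358 = 5521 bp
  7253 − 6879 = 374 bp
Sorted largest to smallest: 5521, 1004, 374, 354 bp.

5521, 1004, 374, 354 bp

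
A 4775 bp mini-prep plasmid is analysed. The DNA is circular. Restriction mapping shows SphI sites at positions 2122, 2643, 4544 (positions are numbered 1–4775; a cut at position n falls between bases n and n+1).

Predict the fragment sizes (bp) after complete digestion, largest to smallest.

2353, 1901, 521 bp

Circular molecule, 3 cuts → 3 fragments:
  2643 − 2122 = 521 bp
  4544 − 2643 = 1901 bp
  wrap: 4775 − 4544 + 2122 = 2353 bp
Sorted largest to smallest: 2353, 1901, 521 bp.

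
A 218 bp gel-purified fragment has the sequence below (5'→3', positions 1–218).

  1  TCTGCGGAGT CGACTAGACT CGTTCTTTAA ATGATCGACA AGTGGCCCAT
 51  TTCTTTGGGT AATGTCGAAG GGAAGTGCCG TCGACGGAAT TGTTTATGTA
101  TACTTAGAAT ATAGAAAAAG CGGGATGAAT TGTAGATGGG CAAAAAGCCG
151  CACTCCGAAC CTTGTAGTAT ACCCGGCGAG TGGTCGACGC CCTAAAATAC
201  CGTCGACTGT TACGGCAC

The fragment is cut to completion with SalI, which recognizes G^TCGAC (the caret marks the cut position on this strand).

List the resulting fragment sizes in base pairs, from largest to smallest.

103, 71, 19, 16, 9 bp

SalI sites (GTCGAC) start at positions 9, 80, 183, 202.
SalI cuts after the first base of each site, so after positions 9, 80, 183, 202.
Linear molecule, 4 cuts → 5 fragments:
  1–9 → 9 bp
  10–80 → 71 bp
  81–183 → 103 bp
  184–202 → 19 bp
  203–218 → 16 bp
Sorted largest to smallest: 103, 71, 19, 16, 9 bp.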